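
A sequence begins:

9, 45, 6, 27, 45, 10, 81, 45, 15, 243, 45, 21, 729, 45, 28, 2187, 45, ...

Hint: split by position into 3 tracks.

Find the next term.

36

Taking every 3rd term gives 3 separate tracks.
Track A: 9, 27, 81, 243, 729, 2187. Successive powers of 3.
Track B: 45, 45, 45, 45, 45, 45. The constant sequence 45.
Track C: 6, 10, 15, 21, 28. The triangular numbers T_3, T_4, ….
Term 18 comes from track C (its 6th entry): 36.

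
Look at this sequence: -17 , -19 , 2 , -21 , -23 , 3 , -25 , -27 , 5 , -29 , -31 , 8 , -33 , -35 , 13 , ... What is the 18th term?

The slot pattern repeats as AAB (period 3), so there are 2 interleaved tracks.
Stream A = -17, -19, -21, -23, -25, -27, -29, -31, -33, -35: arithmetic, step −2.
Stream B = 2, 3, 5, 8, 13: Fibonacci-style (each term is the sum of the two before it).
Term 18 comes from stream B (its 6th entry): 21.

21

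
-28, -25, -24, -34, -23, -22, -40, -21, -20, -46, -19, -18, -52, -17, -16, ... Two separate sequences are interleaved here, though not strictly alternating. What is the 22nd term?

-70

Positions follow the repeating pattern ABB; grouping by letter gives 2 tracks.
Subsequence A = -28, -34, -40, -46, -52: arithmetic with common difference −6.
Subsequence B = -25, -24, -23, -22, -21, -20, -19, -18, -17, -16: arithmetic, step +1.
Position 22 → subsequence A, term 8 = -70.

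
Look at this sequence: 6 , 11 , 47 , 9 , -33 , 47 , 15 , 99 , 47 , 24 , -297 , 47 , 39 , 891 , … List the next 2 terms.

The terms cycle through 3 interleaved subsequences.
Track A: 6, 9, 15, 24, 39 (each term equals the sum of the previous two).
Track B: 11, -33, 99, -297, 891 (a geometric progression (common ratio -3)).
Track C: 47, 47, 47, 47 (constant 47).
Position 15 → track C, term 5 = 47.
Position 16 falls in track A as its term 6, giving 63.

47, 63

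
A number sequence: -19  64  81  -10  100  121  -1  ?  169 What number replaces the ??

144

The slot pattern repeats as ABB (period 3), so there are 2 interleaved tracks.
Subsequence A: -19, -10, -1. Adding 9 each time.
Subsequence B: 64, 81, 100, 121, ?, 169. Consecutive squares n² from n = 8.
Filling subsequence B at index 5 by its rule yields 144.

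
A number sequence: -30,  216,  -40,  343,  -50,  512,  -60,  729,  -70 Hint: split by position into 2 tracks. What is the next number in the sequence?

1000

Positions 1, 3, 5, … form one subsequence and positions 2, 4, 6, … form another.
Track A is -30, -40, -50, -60, -70, which is linear: a_n = -20 − 10·n.
Track B is 216, 343, 512, 729, which is the cubes 6³, 7³, 8³, ….
Position 10 falls in track B as its term 5, giving 1000.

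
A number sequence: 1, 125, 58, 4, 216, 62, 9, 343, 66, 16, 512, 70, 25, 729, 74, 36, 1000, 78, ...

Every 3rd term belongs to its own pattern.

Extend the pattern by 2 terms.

Split by position mod 3 into 3 tracks.
Subsequence A: 1, 4, 9, 16, 25, 36 (consecutive squares n² from n = 1).
Subsequence B: 125, 216, 343, 512, 729, 1000 (consecutive cubes n³ from n = 5).
Subsequence C: 58, 62, 66, 70, 74, 78 (adding 4 each time).
Term 19 comes from subsequence A (its 7th entry): 49.
The 20th slot belongs to subsequence B; its 7th term is 1331.

49, 1331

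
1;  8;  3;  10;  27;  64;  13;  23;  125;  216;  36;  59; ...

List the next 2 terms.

Reading positions in blocks of 4 reveals the pattern AABB — 2 tracks woven together.
Stream A: 1, 8, 27, 64, 125, 216. Consecutive cubes n³ from n = 1.
Stream B: 3, 10, 13, 23, 36, 59. A Fibonacci-like recurrence a_n = a_{n-1} + a_{n-2}.
Position 13 → stream A, term 7 = 343.
The 14th slot belongs to stream A; its 8th term is 512.

343, 512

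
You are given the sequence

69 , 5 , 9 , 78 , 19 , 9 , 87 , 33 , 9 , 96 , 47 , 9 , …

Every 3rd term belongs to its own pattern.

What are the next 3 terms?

105, 61, 9

Split by position mod 3: positions 1, 4, 7, … form one track, and each other residue class forms its own.
Track A: 69, 78, 87, 96 — arithmetic, step +9.
Track B: 5, 19, 33, 47 — arithmetic, step +14.
Track C: 9, 9, 9, 9 — constant 9.
Term 13 comes from track A (its 5th entry): 105.
Position 14 → track B, term 5 = 61.
Term 15 comes from track C (its 5th entry): 9.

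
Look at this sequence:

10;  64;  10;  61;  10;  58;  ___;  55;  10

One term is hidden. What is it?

Taking every 2nd term gives 2 separate tracks.
Subsequence A: 10, 10, 10, ?, 10 (the constant sequence 10).
Subsequence B: 64, 61, 58, 55 (subtracting 3 each time).
The gap is subsequence A's term 4; the rule gives 10.

10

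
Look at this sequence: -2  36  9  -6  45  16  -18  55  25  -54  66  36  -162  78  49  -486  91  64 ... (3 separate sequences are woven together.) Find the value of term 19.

-1458

Taking every 3rd term gives 3 separate tracks.
Track A is -2, -6, -18, -54, -162, -486, which is multiplying by 3 each time.
Track B is 36, 45, 55, 66, 78, 91, which is triangular numbers starting at T_8.
Track C is 9, 16, 25, 36, 49, 64, which is consecutive squares n² from n = 3.
Term 19 comes from track A (its 7th entry): -1458.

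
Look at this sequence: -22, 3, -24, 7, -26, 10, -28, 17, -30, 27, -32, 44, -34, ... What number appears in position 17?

Taking every 2nd term gives 2 separate tracks.
Track A is -22, -24, -26, -28, -30, -32, -34, which is subtracting 2 each time.
Track B is 3, 7, 10, 17, 27, 44, which is each term equals the sum of the previous two.
The 17th slot belongs to track A; its 9th term is -38.

-38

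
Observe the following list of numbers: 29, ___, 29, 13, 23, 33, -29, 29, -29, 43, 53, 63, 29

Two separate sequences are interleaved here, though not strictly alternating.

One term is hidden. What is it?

-29

The slot pattern repeats as AAABBB (period 6), so there are 2 interleaved tracks.
Subsequence A = 29, ?, 29, -29, 29, -29, 29: alternating ±29.
Subsequence B = 13, 23, 33, 43, 53, 63: arithmetic with common difference +10.
Filling subsequence A at index 2 by its rule yields -29.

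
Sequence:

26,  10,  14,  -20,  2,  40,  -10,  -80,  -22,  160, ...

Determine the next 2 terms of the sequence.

The terms cycle through 2 interleaved subsequences.
Stream A: 26, 14, 2, -10, -22 — subtracting 12 each time.
Stream B: 10, -20, 40, -80, 160 — multiplying by -2 each time.
The 11th slot belongs to stream A; its 6th term is -34.
The 12th slot belongs to stream B; its 6th term is -320.

-34, -320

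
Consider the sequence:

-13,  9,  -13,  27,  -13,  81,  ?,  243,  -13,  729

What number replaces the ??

-13

Odd-indexed and even-indexed terms follow separate rules.
Track A: -13, -13, -13, ?, -13. Constant -13.
Track B: 9, 27, 81, 243, 729. Successive powers of 3.
So the missing entry in track A is -13.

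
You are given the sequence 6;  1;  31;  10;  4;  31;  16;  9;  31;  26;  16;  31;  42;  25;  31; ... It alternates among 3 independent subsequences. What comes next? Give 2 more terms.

68, 36

Taking every 3rd term gives 3 separate tracks.
Track A = 6, 10, 16, 26, 42: Fibonacci-style (each term is the sum of the two before it).
Track B = 1, 4, 9, 16, 25: consecutive squares n² from n = 1.
Track C = 31, 31, 31, 31, 31: constant 31.
Position 16 → track A, term 6 = 68.
Position 17 → track B, term 6 = 36.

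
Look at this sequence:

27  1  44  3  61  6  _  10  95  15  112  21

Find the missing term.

The terms cycle through 2 interleaved subsequences.
Stream A: 27, 44, 61, ?, 95, 112 (arithmetic, step +17).
Stream B: 1, 3, 6, 10, 15, 21 (triangular numbers n(n+1)/2 for n = 1, 2, …).
So the missing entry in stream A is 78.

78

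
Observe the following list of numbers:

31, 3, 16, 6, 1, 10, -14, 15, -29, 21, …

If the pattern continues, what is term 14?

36

Positions 1, 3, 5, … form one subsequence and positions 2, 4, 6, … form another.
Stream A = 31, 16, 1, -14, -29: arithmetic with common difference −15.
Stream B = 3, 6, 10, 15, 21: triangular numbers n(n+1)/2 for n = 2, 3, ….
Position 14 falls in stream B as its term 7, giving 36.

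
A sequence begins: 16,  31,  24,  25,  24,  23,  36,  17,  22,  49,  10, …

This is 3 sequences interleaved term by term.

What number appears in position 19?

100

Read the sequence 3 terms at a time; column i is its own pattern.
Subsequence A: 16, 25, 36, 49 — perfect squares starting at 4².
Subsequence B: 31, 24, 17, 10 — linear: a_n = 38 − 7·n.
Subsequence C: 24, 23, 22 — linear: a_n = 25 − n.
Term 19 comes from subsequence A (its 7th entry): 100.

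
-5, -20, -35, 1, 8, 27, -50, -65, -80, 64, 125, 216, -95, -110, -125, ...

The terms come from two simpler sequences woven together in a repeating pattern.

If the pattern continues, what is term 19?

-140

Positions follow the repeating pattern AAABBB; grouping by letter gives 2 tracks.
Track A: -5, -20, -35, -50, -65, -80, -95, -110, -125. Subtracting 15 each time.
Track B: 1, 8, 27, 64, 125, 216. Perfect cubes starting at 1³.
Term 19 comes from track A (its 10th entry): -140.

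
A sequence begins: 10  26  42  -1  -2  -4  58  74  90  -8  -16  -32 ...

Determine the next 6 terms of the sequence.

106, 122, 138, -64, -128, -256

Reading positions in blocks of 6 reveals the pattern AAABBB — 2 tracks woven together.
Stream A: 10, 26, 42, 58, 74, 90 (arithmetic, step +16).
Stream B: -1, -2, -4, -8, -16, -32 (geometric, ×2 each step).
Position 13 → stream A, term 7 = 106.
Position 14 falls in stream A as its term 8, giving 122.
Position 15 → stream A, term 9 = 138.
The 16th slot belongs to stream B; its 7th term is -64.
Position 17 falls in stream B as its term 8, giving -128.
The 18th slot belongs to stream B; its 9th term is -256.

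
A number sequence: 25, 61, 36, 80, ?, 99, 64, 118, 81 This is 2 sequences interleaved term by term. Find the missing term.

The terms cycle through 2 interleaved subsequences.
Stream A = 25, 36, ?, 64, 81: perfect squares starting at 5².
Stream B = 61, 80, 99, 118: linear: a_n = 42 + 19·n.
The gap is stream A's term 3; the rule gives 49.

49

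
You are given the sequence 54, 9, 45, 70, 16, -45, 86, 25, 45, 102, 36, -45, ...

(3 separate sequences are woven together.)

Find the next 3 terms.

The terms cycle through 3 interleaved subsequences.
Stream A: 54, 70, 86, 102 (linear: a_n = 38 + 16·n).
Stream B: 9, 16, 25, 36 (consecutive squares n² from n = 3).
Stream C: 45, -45, 45, -45 (alternating ±45).
Position 13 falls in stream A as its term 5, giving 118.
Term 14 comes from stream B (its 5th entry): 49.
The 15th slot belongs to stream C; its 5th term is 45.

118, 49, 45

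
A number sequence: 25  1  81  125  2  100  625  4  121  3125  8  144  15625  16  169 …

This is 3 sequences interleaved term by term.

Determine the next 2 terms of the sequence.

Split by position mod 3: positions 1, 4, 7, … form one track, and each other residue class forms its own.
Track A: 25, 125, 625, 3125, 15625 — successive powers of 5.
Track B: 1, 2, 4, 8, 16 — a geometric progression (common ratio 2).
Track C: 81, 100, 121, 144, 169 — consecutive squares n² from n = 9.
The 16th slot belongs to track A; its 6th term is 78125.
Position 17 falls in track B as its term 6, giving 32.

78125, 32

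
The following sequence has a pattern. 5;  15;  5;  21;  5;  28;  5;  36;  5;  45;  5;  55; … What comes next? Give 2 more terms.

5, 66

The terms cycle through 2 interleaved subsequences.
Track A = 5, 5, 5, 5, 5, 5: constant 5.
Track B = 15, 21, 28, 36, 45, 55: the triangular numbers T_5, T_6, ….
The 13th slot belongs to track A; its 7th term is 5.
Term 14 comes from track B (its 7th entry): 66.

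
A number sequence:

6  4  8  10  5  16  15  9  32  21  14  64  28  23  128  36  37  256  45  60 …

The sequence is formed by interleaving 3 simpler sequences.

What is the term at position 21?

Taking every 3rd term gives 3 separate tracks.
Stream A: 6, 10, 15, 21, 28, 36, 45. The triangular numbers T_3, T_4, ….
Stream B: 4, 5, 9, 14, 23, 37, 60. Each term equals the sum of the previous two.
Stream C: 8, 16, 32, 64, 128, 256. Successive powers of 2.
Position 21 falls in stream C as its term 7, giving 512.

512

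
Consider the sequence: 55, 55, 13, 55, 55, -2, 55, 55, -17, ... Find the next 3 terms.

55, 55, -32

Reading positions in blocks of 3 reveals the pattern AAB — 2 tracks woven together.
Subsequence A = 55, 55, 55, 55, 55, 55: constant 55.
Subsequence B = 13, -2, -17: subtracting 15 each time.
Position 10 → subsequence A, term 7 = 55.
Term 11 comes from subsequence A (its 8th entry): 55.
Term 12 comes from subsequence B (its 4th entry): -32.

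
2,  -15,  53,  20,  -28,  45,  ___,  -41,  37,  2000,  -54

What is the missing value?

200

Taking every 3rd term gives 3 separate tracks.
Stream A = 2, 20, ?, 2000: multiplying by 10 each time.
Stream B = -15, -28, -41, -54: linear: a_n = -2 − 13·n.
Stream C = 53, 45, 37: subtracting 8 each time.
So the missing entry in stream A is 200.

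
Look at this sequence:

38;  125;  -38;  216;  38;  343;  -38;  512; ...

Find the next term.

Split by position mod 2 into 2 tracks.
Stream A: 38, -38, 38, -38 (alternating ±38).
Stream B: 125, 216, 343, 512 (consecutive cubes n³ from n = 5).
Position 9 → stream A, term 5 = 38.

38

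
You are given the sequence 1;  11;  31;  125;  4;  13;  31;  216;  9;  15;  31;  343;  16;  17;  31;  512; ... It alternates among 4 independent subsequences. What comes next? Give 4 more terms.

25, 19, 31, 729

Split by position mod 4 into 4 tracks.
Track A: 1, 4, 9, 16 — perfect squares starting at 1².
Track B: 11, 13, 15, 17 — arithmetic with common difference +2.
Track C: 31, 31, 31, 31 — the constant sequence 31.
Track D: 125, 216, 343, 512 — the cubes 5³, 6³, 7³, ….
Position 17 falls in track A as its term 5, giving 25.
The 18th slot belongs to track B; its 5th term is 19.
Position 19 falls in track C as its term 5, giving 31.
Position 20 → track D, term 5 = 729.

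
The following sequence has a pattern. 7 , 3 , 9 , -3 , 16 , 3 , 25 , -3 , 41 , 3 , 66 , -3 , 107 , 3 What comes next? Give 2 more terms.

Odd-indexed and even-indexed terms follow separate rules.
Track A = 7, 9, 16, 25, 41, 66, 107: a Fibonacci-like recurrence a_n = a_{n-1} + a_{n-2}.
Track B = 3, -3, 3, -3, 3, -3, 3: alternating ±3.
Term 15 comes from track A (its 8th entry): 173.
Position 16 falls in track B as its term 8, giving -3.

173, -3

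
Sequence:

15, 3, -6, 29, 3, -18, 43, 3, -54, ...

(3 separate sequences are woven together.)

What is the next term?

57

Split by position mod 3 into 3 tracks.
Subsequence A: 15, 29, 43. Adding 14 each time.
Subsequence B: 3, 3, 3. Always 3.
Subsequence C: -6, -18, -54. A geometric progression (common ratio 3).
The 10th slot belongs to subsequence A; its 4th term is 57.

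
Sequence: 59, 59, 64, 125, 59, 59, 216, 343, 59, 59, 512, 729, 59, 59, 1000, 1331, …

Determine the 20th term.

2197

Reading positions in blocks of 4 reveals the pattern AABB — 2 tracks woven together.
Subsequence A is 59, 59, 59, 59, 59, 59, 59, 59, which is always 59.
Subsequence B is 64, 125, 216, 343, 512, 729, 1000, 1331, which is consecutive cubes n³ from n = 4.
The 20th slot belongs to subsequence B; its 10th term is 2197.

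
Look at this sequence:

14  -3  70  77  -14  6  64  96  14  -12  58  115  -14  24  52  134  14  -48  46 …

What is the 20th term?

The terms cycle through 4 interleaved subsequences.
Track A: 14, -14, 14, -14, 14 — the oscillation 14·(−1)^(n+1).
Track B: -3, 6, -12, 24, -48 — geometric, ×-2 each step.
Track C: 70, 64, 58, 52, 46 — arithmetic, step −6.
Track D: 77, 96, 115, 134 — arithmetic with common difference +19.
Position 20 → track D, term 5 = 153.

153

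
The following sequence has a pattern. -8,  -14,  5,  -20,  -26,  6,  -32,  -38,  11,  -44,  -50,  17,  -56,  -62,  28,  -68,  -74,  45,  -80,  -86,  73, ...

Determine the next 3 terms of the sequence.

-92, -98, 118

The slot pattern repeats as AAB (period 3), so there are 2 interleaved tracks.
Track A: -8, -14, -20, -26, -32, -38, -44, -50, -56, -62, -68, -74, -80, -86 (arithmetic with common difference −6).
Track B: 5, 6, 11, 17, 28, 45, 73 (Fibonacci-style (each term is the sum of the two before it)).
The 22nd slot belongs to track A; its 15th term is -92.
Position 23 → track A, term 16 = -98.
Term 24 comes from track B (its 8th entry): 118.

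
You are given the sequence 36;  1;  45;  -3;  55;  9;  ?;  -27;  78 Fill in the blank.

Taking every 2nd term gives 2 separate tracks.
Track A: 36, 45, 55, ?, 78. The triangular numbers T_8, T_9, ….
Track B: 1, -3, 9, -27. Geometric with ratio -3.
So the missing entry in track A is 66.

66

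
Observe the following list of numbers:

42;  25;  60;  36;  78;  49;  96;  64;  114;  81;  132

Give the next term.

The terms cycle through 2 interleaved subsequences.
Stream A = 42, 60, 78, 96, 114, 132: arithmetic, step +18.
Stream B = 25, 36, 49, 64, 81: consecutive squares n² from n = 5.
Term 12 comes from stream B (its 6th entry): 100.

100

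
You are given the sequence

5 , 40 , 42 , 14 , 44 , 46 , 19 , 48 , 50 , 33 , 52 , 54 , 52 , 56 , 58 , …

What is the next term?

Positions follow the repeating pattern ABB; grouping by letter gives 2 tracks.
Track A: 5, 14, 19, 33, 52. A Fibonacci-like recurrence a_n = a_{n-1} + a_{n-2}.
Track B: 40, 42, 44, 46, 48, 50, 52, 54, 56, 58. Arithmetic with common difference +2.
Term 16 comes from track A (its 6th entry): 85.

85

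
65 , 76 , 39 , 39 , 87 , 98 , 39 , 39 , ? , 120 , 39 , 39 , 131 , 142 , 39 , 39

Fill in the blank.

109

Reading positions in blocks of 4 reveals the pattern AABB — 2 tracks woven together.
Track A is 65, 76, 87, 98, ?, 120, 131, 142, which is arithmetic, step +11.
Track B is 39, 39, 39, 39, 39, 39, 39, 39, which is the constant sequence 39.
So the missing entry in track A is 109.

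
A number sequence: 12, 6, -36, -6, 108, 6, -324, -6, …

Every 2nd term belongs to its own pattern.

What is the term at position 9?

Odd-indexed and even-indexed terms follow separate rules.
Track A = 12, -36, 108, -324: multiplying by -3 each time.
Track B = 6, -6, 6, -6: alternating ±6.
The 9th slot belongs to track A; its 5th term is 972.

972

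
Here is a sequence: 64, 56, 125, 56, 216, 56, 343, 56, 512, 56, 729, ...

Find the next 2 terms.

Odd-indexed and even-indexed terms follow separate rules.
Track A: 64, 125, 216, 343, 512, 729 — the cubes 4³, 5³, 6³, ….
Track B: 56, 56, 56, 56, 56 — constant 56.
Position 12 falls in track B as its term 6, giving 56.
Position 13 falls in track A as its term 7, giving 1000.

56, 1000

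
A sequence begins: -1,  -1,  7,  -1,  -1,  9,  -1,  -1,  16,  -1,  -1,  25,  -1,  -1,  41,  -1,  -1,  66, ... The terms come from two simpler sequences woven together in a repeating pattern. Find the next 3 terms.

Positions follow the repeating pattern AAB; grouping by letter gives 2 tracks.
Track A = -1, -1, -1, -1, -1, -1, -1, -1, -1, -1, -1, -1: constant -1.
Track B = 7, 9, 16, 25, 41, 66: Fibonacci-style (each term is the sum of the two before it).
Term 19 comes from track A (its 13th entry): -1.
Term 20 comes from track A (its 14th entry): -1.
Term 21 comes from track B (its 7th entry): 107.

-1, -1, 107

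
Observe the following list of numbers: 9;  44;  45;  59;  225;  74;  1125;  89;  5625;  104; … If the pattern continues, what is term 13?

The terms cycle through 2 interleaved subsequences.
Subsequence A: 9, 45, 225, 1125, 5625 (multiplying by 5 each time).
Subsequence B: 44, 59, 74, 89, 104 (linear: a_n = 29 + 15·n).
Position 13 falls in subsequence A as its term 7, giving 140625.

140625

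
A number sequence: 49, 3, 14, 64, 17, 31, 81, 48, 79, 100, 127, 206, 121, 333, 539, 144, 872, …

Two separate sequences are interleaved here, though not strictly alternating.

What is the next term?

The slot pattern repeats as ABB (period 3), so there are 2 interleaved tracks.
Subsequence A: 49, 64, 81, 100, 121, 144 — the squares 7², 8², 9², ….
Subsequence B: 3, 14, 17, 31, 48, 79, 127, 206, 333, 539, 872 — each term equals the sum of the previous two.
The 18th slot belongs to subsequence B; its 12th term is 1411.

1411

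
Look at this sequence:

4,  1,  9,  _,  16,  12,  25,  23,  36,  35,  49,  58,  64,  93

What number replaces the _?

11

Odd-indexed and even-indexed terms follow separate rules.
Stream A is 4, 9, 16, 25, 36, 49, 64, which is the squares 2², 3², 4², ….
Stream B is 1, ?, 12, 23, 35, 58, 93, which is each term equals the sum of the previous two.
So the missing entry in stream B is 11.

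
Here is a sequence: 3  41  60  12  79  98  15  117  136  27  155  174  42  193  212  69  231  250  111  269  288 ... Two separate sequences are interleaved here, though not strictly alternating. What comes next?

180

The slot pattern repeats as ABB (period 3), so there are 2 interleaved tracks.
Track A: 3, 12, 15, 27, 42, 69, 111. Each term equals the sum of the previous two.
Track B: 41, 60, 79, 98, 117, 136, 155, 174, 193, 212, 231, 250, 269, 288. Arithmetic, step +19.
The 22nd slot belongs to track A; its 8th term is 180.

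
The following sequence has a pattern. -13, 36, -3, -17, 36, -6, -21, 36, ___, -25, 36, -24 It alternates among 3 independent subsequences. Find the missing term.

-12

Taking every 3rd term gives 3 separate tracks.
Stream A is -13, -17, -21, -25, which is subtracting 4 each time.
Stream B is 36, 36, 36, 36, which is always 36.
Stream C is -3, -6, ?, -24, which is a geometric progression (common ratio 2).
The gap is stream C's term 3; the rule gives -12.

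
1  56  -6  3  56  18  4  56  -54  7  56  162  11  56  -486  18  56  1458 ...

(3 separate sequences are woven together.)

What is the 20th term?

Taking every 3rd term gives 3 separate tracks.
Stream A: 1, 3, 4, 7, 11, 18 — Fibonacci-style (each term is the sum of the two before it).
Stream B: 56, 56, 56, 56, 56, 56 — the constant sequence 56.
Stream C: -6, 18, -54, 162, -486, 1458 — geometric with ratio -3.
Term 20 comes from stream B (its 7th entry): 56.

56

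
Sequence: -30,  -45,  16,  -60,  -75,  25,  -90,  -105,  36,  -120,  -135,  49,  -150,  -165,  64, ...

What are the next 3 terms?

-180, -195, 81

The slot pattern repeats as AAB (period 3), so there are 2 interleaved tracks.
Stream A: -30, -45, -60, -75, -90, -105, -120, -135, -150, -165 (subtracting 15 each time).
Stream B: 16, 25, 36, 49, 64 (the squares 4², 5², 6², …).
Term 16 comes from stream A (its 11th entry): -180.
Position 17 → stream A, term 12 = -195.
Term 18 comes from stream B (its 6th entry): 81.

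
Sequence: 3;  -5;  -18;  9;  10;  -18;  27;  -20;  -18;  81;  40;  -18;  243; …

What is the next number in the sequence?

-80

The terms cycle through 3 interleaved subsequences.
Track A: 3, 9, 27, 81, 243 — powers 3^1, 3^2, 3^3, ….
Track B: -5, 10, -20, 40 — geometric with ratio -2.
Track C: -18, -18, -18, -18 — the constant sequence -18.
Position 14 → track B, term 5 = -80.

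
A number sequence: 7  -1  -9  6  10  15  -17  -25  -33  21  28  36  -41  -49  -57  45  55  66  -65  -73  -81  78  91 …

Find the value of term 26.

The slot pattern repeats as AAABBB (period 6), so there are 2 interleaved tracks.
Track A = 7, -1, -9, -17, -25, -33, -41, -49, -57, -65, -73, -81: subtracting 8 each time.
Track B = 6, 10, 15, 21, 28, 36, 45, 55, 66, 78, 91: triangular numbers n(n+1)/2 for n = 3, 4, ….
Position 26 falls in track A as its term 14, giving -97.

-97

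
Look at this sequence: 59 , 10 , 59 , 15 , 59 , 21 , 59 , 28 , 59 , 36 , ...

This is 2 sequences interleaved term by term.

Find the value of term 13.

59

Taking every 2nd term gives 2 separate tracks.
Track A = 59, 59, 59, 59, 59: the constant sequence 59.
Track B = 10, 15, 21, 28, 36: triangular numbers n(n+1)/2 for n = 4, 5, ….
Term 13 comes from track A (its 7th entry): 59.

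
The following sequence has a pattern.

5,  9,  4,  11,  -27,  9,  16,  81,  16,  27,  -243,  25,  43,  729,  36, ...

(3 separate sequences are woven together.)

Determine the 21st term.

Split by position mod 3 into 3 tracks.
Track A: 5, 11, 16, 27, 43 — Fibonacci-style (each term is the sum of the two before it).
Track B: 9, -27, 81, -243, 729 — multiplying by -3 each time.
Track C: 4, 9, 16, 25, 36 — the squares 2², 3², 4², ….
Position 21 falls in track C as its term 7, giving 64.

64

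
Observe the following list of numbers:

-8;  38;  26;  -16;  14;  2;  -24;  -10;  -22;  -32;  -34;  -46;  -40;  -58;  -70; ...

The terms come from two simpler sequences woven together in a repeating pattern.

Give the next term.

-48

Positions follow the repeating pattern ABB; grouping by letter gives 2 tracks.
Stream A = -8, -16, -24, -32, -40: subtracting 8 each time.
Stream B = 38, 26, 14, 2, -10, -22, -34, -46, -58, -70: linear: a_n = 50 − 12·n.
The 16th slot belongs to stream A; its 6th term is -48.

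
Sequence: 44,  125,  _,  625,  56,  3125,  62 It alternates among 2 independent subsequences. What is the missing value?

50

The terms cycle through 2 interleaved subsequences.
Track A is 44, ?, 56, 62, which is linear: a_n = 38 + 6·n.
Track B is 125, 625, 3125, which is powers of 5.
So the missing entry in track A is 50.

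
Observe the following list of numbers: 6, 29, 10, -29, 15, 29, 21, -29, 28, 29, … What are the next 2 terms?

Split by position mod 2 into 2 tracks.
Track A: 6, 10, 15, 21, 28 — triangular numbers starting at T_3.
Track B: 29, -29, 29, -29, 29 — oscillating between 29 and -29.
The 11th slot belongs to track A; its 6th term is 36.
Position 12 → track B, term 6 = -29.

36, -29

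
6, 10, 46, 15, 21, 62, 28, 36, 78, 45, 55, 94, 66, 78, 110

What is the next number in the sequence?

Reading positions in blocks of 3 reveals the pattern AAB — 2 tracks woven together.
Stream A is 6, 10, 15, 21, 28, 36, 45, 55, 66, 78, which is the triangular numbers T_3, T_4, ….
Stream B is 46, 62, 78, 94, 110, which is adding 16 each time.
Position 16 falls in stream A as its term 11, giving 91.

91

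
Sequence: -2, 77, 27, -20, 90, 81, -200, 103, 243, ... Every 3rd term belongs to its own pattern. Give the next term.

Split by position mod 3 into 3 tracks.
Track A: -2, -20, -200. Multiplying by 10 each time.
Track B: 77, 90, 103. Arithmetic, step +13.
Track C: 27, 81, 243. Successive powers of 3.
Position 10 → track A, term 4 = -2000.

-2000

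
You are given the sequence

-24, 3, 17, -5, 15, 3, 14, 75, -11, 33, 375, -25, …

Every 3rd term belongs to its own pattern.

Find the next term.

52

Split by position mod 3 into 3 tracks.
Stream A: -24, -5, 14, 33 (adding 19 each time).
Stream B: 3, 15, 75, 375 (geometric, ×5 each step).
Stream C: 17, 3, -11, -25 (arithmetic, step −14).
The 13th slot belongs to stream A; its 5th term is 52.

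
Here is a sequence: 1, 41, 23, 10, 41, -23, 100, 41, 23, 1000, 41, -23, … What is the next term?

10000

Read the sequence 3 terms at a time; column i is its own pattern.
Subsequence A: 1, 10, 100, 1000 — powers of 10.
Subsequence B: 41, 41, 41, 41 — constant 41.
Subsequence C: 23, -23, 23, -23 — alternating ±23.
Position 13 falls in subsequence A as its term 5, giving 10000.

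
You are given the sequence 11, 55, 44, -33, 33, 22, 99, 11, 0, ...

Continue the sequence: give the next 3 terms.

Positions follow the repeating pattern ABB; grouping by letter gives 2 tracks.
Stream A: 11, -33, 99. Multiplying by -3 each time.
Stream B: 55, 44, 33, 22, 11, 0. Arithmetic with common difference −11.
The 10th slot belongs to stream A; its 4th term is -297.
Position 11 falls in stream B as its term 7, giving -11.
The 12th slot belongs to stream B; its 8th term is -22.

-297, -11, -22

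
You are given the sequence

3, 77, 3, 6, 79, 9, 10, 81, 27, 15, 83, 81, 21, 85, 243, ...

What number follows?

Read the sequence 3 terms at a time; column i is its own pattern.
Track A is 3, 6, 10, 15, 21, which is the triangular numbers T_2, T_3, ….
Track B is 77, 79, 81, 83, 85, which is linear: a_n = 75 + 2·n.
Track C is 3, 9, 27, 81, 243, which is powers of 3.
The 16th slot belongs to track A; its 6th term is 28.

28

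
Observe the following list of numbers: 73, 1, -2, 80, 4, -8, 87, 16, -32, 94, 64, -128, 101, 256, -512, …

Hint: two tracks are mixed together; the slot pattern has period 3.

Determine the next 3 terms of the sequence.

108, 1024, -2048

Reading positions in blocks of 3 reveals the pattern ABB — 2 tracks woven together.
Track A: 73, 80, 87, 94, 101. Linear: a_n = 66 + 7·n.
Track B: 1, -2, 4, -8, 16, -32, 64, -128, 256, -512. Geometric with ratio -2.
Position 16 falls in track A as its term 6, giving 108.
The 17th slot belongs to track B; its 11th term is 1024.
Position 18 falls in track B as its term 12, giving -2048.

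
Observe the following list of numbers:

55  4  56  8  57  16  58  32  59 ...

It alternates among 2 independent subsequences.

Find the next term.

64

Split by position mod 2 into 2 tracks.
Subsequence A: 55, 56, 57, 58, 59 — linear: a_n = 54 + n.
Subsequence B: 4, 8, 16, 32 — successive powers of 2.
Position 10 falls in subsequence B as its term 5, giving 64.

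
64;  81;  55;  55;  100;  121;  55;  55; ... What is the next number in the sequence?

144

Reading positions in blocks of 4 reveals the pattern AABB — 2 tracks woven together.
Stream A: 64, 81, 100, 121. Perfect squares starting at 8².
Stream B: 55, 55, 55, 55. Always 55.
Term 9 comes from stream A (its 5th entry): 144.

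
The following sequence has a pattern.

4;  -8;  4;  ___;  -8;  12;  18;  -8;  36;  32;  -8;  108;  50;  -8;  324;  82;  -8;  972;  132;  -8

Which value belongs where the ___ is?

Split by position mod 3 into 3 tracks.
Track A: 4, ?, 18, 32, 50, 82, 132. A Fibonacci-like recurrence a_n = a_{n-1} + a_{n-2}.
Track B: -8, -8, -8, -8, -8, -8, -8. Always -8.
Track C: 4, 12, 36, 108, 324, 972. Geometric, ×3 each step.
Filling track A at index 2 by its rule yields 14.

14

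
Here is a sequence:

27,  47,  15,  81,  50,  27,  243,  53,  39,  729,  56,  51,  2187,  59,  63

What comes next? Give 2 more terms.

6561, 62

Taking every 3rd term gives 3 separate tracks.
Subsequence A: 27, 81, 243, 729, 2187. Powers 3^3, 3^4, 3^5, ….
Subsequence B: 47, 50, 53, 56, 59. Linear: a_n = 44 + 3·n.
Subsequence C: 15, 27, 39, 51, 63. Adding 12 each time.
Position 16 falls in subsequence A as its term 6, giving 6561.
The 17th slot belongs to subsequence B; its 6th term is 62.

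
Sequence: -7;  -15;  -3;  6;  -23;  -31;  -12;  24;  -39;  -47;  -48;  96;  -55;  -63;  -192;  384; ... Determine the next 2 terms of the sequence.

The slot pattern repeats as AABB (period 4), so there are 2 interleaved tracks.
Track A: -7, -15, -23, -31, -39, -47, -55, -63 — arithmetic with common difference −8.
Track B: -3, 6, -12, 24, -48, 96, -192, 384 — geometric, ×-2 each step.
Position 17 falls in track A as its term 9, giving -71.
The 18th slot belongs to track A; its 10th term is -79.

-71, -79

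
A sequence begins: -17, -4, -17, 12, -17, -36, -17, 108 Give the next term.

-17

Taking every 2nd term gives 2 separate tracks.
Track A: -17, -17, -17, -17 — constant -17.
Track B: -4, 12, -36, 108 — multiplying by -3 each time.
Position 9 falls in track A as its term 5, giving -17.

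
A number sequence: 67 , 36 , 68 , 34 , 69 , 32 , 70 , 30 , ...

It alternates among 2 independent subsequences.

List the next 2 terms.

71, 28

Split by position mod 2 into 2 tracks.
Stream A is 67, 68, 69, 70, which is arithmetic with common difference +1.
Stream B is 36, 34, 32, 30, which is arithmetic with common difference −2.
Position 9 falls in stream A as its term 5, giving 71.
Position 10 → stream B, term 5 = 28.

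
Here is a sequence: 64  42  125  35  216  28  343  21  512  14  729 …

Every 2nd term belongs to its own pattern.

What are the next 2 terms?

Odd-indexed and even-indexed terms follow separate rules.
Track A: 64, 125, 216, 343, 512, 729 (consecutive cubes n³ from n = 4).
Track B: 42, 35, 28, 21, 14 (linear: a_n = 49 − 7·n).
Position 12 → track B, term 6 = 7.
Position 13 → track A, term 7 = 1000.

7, 1000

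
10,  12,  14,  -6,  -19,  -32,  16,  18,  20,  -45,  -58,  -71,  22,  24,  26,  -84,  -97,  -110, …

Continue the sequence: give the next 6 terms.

The slot pattern repeats as AAABBB (period 6), so there are 2 interleaved tracks.
Track A = 10, 12, 14, 16, 18, 20, 22, 24, 26: linear: a_n = 8 + 2·n.
Track B = -6, -19, -32, -45, -58, -71, -84, -97, -110: arithmetic with common difference −13.
Position 19 → track A, term 10 = 28.
Position 20 → track A, term 11 = 30.
Position 21 falls in track A as its term 12, giving 32.
Position 22 → track B, term 10 = -123.
The 23rd slot belongs to track B; its 11th term is -136.
Position 24 falls in track B as its term 12, giving -149.

28, 30, 32, -123, -136, -149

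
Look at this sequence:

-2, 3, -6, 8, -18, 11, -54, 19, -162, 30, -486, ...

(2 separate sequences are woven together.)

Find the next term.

49

Odd-indexed and even-indexed terms follow separate rules.
Track A is -2, -6, -18, -54, -162, -486, which is geometric, ×3 each step.
Track B is 3, 8, 11, 19, 30, which is each term equals the sum of the previous two.
Term 12 comes from track B (its 6th entry): 49.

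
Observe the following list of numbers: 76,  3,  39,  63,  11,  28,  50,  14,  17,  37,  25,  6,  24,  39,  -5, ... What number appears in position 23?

167

Split by position mod 3 into 3 tracks.
Track A: 76, 63, 50, 37, 24 (arithmetic, step −13).
Track B: 3, 11, 14, 25, 39 (a Fibonacci-like recurrence a_n = a_{n-1} + a_{n-2}).
Track C: 39, 28, 17, 6, -5 (linear: a_n = 50 − 11·n).
Term 23 comes from track B (its 8th entry): 167.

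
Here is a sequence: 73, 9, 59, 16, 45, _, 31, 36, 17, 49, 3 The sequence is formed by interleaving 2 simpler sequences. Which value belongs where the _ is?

Positions 1, 3, 5, … form one subsequence and positions 2, 4, 6, … form another.
Stream A: 73, 59, 45, 31, 17, 3 — linear: a_n = 87 − 14·n.
Stream B: 9, 16, ?, 36, 49 — perfect squares starting at 3².
So the missing entry in stream B is 25.

25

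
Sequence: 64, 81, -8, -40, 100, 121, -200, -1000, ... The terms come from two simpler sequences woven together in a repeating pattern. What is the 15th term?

Reading positions in blocks of 4 reveals the pattern AABB — 2 tracks woven together.
Track A: 64, 81, 100, 121. Consecutive squares n² from n = 8.
Track B: -8, -40, -200, -1000. Geometric, ×5 each step.
The 15th slot belongs to track B; its 7th term is -125000.

-125000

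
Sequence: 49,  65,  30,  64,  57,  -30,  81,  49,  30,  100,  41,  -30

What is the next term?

121

Split by position mod 3: positions 1, 4, 7, … form one track, and each other residue class forms its own.
Stream A: 49, 64, 81, 100 (the squares 7², 8², 9², …).
Stream B: 65, 57, 49, 41 (arithmetic with common difference −8).
Stream C: 30, -30, 30, -30 (oscillating between 30 and -30).
The 13th slot belongs to stream A; its 5th term is 121.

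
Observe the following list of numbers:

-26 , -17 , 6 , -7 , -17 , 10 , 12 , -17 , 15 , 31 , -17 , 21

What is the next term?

50

The terms cycle through 3 interleaved subsequences.
Subsequence A: -26, -7, 12, 31 (arithmetic, step +19).
Subsequence B: -17, -17, -17, -17 (constant -17).
Subsequence C: 6, 10, 15, 21 (triangular numbers n(n+1)/2 for n = 3, 4, …).
Term 13 comes from subsequence A (its 5th entry): 50.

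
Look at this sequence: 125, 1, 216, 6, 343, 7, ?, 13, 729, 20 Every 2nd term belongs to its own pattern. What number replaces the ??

Split by position mod 2 into 2 tracks.
Stream A is 125, 216, 343, ?, 729, which is consecutive cubes n³ from n = 5.
Stream B is 1, 6, 7, 13, 20, which is a Fibonacci-like recurrence a_n = a_{n-1} + a_{n-2}.
Filling stream A at index 4 by its rule yields 512.

512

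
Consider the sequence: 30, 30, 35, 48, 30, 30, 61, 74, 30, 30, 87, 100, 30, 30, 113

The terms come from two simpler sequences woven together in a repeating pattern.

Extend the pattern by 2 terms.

Positions follow the repeating pattern AABB; grouping by letter gives 2 tracks.
Subsequence A = 30, 30, 30, 30, 30, 30, 30, 30: constant 30.
Subsequence B = 35, 48, 61, 74, 87, 100, 113: arithmetic, step +13.
The 16th slot belongs to subsequence B; its 8th term is 126.
The 17th slot belongs to subsequence A; its 9th term is 30.

126, 30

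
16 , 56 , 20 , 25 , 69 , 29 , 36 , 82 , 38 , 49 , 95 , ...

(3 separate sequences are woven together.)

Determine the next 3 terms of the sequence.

Split by position mod 3 into 3 tracks.
Stream A is 16, 25, 36, 49, which is consecutive squares n² from n = 4.
Stream B is 56, 69, 82, 95, which is linear: a_n = 43 + 13·n.
Stream C is 20, 29, 38, which is arithmetic with common difference +9.
Position 12 → stream C, term 4 = 47.
Position 13 → stream A, term 5 = 64.
Position 14 → stream B, term 5 = 108.

47, 64, 108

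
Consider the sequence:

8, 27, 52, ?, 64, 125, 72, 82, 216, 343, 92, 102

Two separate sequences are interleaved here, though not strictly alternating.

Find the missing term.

Reading positions in blocks of 4 reveals the pattern AABB — 2 tracks woven together.
Stream A: 8, 27, 64, 125, 216, 343 — consecutive cubes n³ from n = 2.
Stream B: 52, ?, 72, 82, 92, 102 — linear: a_n = 42 + 10·n.
Filling stream B at index 2 by its rule yields 62.

62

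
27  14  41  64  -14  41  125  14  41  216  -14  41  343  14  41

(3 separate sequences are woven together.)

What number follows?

512

The terms cycle through 3 interleaved subsequences.
Track A = 27, 64, 125, 216, 343: perfect cubes starting at 3³.
Track B = 14, -14, 14, -14, 14: oscillating between 14 and -14.
Track C = 41, 41, 41, 41, 41: the constant sequence 41.
Position 16 → track A, term 6 = 512.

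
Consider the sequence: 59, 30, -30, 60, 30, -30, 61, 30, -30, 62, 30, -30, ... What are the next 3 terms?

The slot pattern repeats as ABB (period 3), so there are 2 interleaved tracks.
Track A: 59, 60, 61, 62 — linear: a_n = 58 + n.
Track B: 30, -30, 30, -30, 30, -30, 30, -30 — oscillating between 30 and -30.
Term 13 comes from track A (its 5th entry): 63.
Position 14 → track B, term 9 = 30.
Position 15 → track B, term 10 = -30.

63, 30, -30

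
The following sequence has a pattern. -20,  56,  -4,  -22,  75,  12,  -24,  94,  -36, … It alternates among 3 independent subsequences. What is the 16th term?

-30

Read the sequence 3 terms at a time; column i is its own pattern.
Stream A: -20, -22, -24 (linear: a_n = -18 − 2·n).
Stream B: 56, 75, 94 (linear: a_n = 37 + 19·n).
Stream C: -4, 12, -36 (multiplying by -3 each time).
Position 16 falls in stream A as its term 6, giving -30.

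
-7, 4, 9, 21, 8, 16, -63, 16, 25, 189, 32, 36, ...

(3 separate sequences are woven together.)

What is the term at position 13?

Split by position mod 3 into 3 tracks.
Stream A = -7, 21, -63, 189: geometric, ×-3 each step.
Stream B = 4, 8, 16, 32: successive powers of 2.
Stream C = 9, 16, 25, 36: the squares 3², 4², 5², ….
Position 13 → stream A, term 5 = -567.

-567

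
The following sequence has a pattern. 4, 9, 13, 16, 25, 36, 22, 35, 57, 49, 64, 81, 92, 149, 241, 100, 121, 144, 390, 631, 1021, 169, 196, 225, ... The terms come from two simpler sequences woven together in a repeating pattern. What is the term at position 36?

Reading positions in blocks of 6 reveals the pattern AAABBB — 2 tracks woven together.
Stream A = 4, 9, 13, 22, 35, 57, 92, 149, 241, 390, 631, 1021: Fibonacci-style (each term is the sum of the two before it).
Stream B = 16, 25, 36, 49, 64, 81, 100, 121, 144, 169, 196, 225: perfect squares starting at 4².
Term 36 comes from stream B (its 18th entry): 441.

441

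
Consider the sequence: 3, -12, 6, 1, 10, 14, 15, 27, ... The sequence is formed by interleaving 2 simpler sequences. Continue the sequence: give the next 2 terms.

21, 40

The terms cycle through 2 interleaved subsequences.
Track A: 3, 6, 10, 15 — the triangular numbers T_2, T_3, ….
Track B: -12, 1, 14, 27 — adding 13 each time.
Term 9 comes from track A (its 5th entry): 21.
The 10th slot belongs to track B; its 5th term is 40.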